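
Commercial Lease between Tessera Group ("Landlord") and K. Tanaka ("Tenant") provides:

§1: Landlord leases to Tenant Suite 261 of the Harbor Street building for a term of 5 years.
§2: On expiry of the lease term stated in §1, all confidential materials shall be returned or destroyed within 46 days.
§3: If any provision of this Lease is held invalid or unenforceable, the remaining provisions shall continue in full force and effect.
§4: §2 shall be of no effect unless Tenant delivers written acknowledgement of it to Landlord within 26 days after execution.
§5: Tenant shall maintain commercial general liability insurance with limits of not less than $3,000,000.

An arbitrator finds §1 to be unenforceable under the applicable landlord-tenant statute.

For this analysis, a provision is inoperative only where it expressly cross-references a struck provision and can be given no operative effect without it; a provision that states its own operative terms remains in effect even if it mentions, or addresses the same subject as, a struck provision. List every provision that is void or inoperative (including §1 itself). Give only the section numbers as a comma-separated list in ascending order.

1, 2, 4

§1 is struck. §2 operates only by reference to §1, so it falls with §1. The only function of §4 is the acknowledgement condition for §2, so it cannot stand once §2 is removed. Under the severability clause in §3, the remaining provisions continue in force. The provisions still in force are §3 and §5.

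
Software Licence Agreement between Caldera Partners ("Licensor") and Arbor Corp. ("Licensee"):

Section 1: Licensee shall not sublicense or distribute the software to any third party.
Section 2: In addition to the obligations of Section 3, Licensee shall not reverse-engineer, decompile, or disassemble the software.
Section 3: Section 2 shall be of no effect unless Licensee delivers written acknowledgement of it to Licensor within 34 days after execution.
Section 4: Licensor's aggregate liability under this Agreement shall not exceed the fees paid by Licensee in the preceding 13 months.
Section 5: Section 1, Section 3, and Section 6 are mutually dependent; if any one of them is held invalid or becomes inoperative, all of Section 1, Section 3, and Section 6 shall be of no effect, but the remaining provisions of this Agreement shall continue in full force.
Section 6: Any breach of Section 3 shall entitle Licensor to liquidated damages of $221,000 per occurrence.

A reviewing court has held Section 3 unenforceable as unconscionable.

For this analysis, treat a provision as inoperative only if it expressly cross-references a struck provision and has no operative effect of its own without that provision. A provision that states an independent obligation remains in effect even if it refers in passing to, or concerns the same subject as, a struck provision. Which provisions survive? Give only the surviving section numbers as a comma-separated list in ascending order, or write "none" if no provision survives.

Section 3 is struck. Section 6 does nothing except set the liquidated-damages amount by reference to Section 3; with Section 3 gone it has no independent effect and is inoperative. Although Section 2 refers to Section 3, its operative terms do not depend on Section 3, so it remains in effect. Section 5 declares Section 1, Section 3, and Section 6 mutually dependent; since one of them has fallen, all of them are of no effect. That brings down Section 1 as well. The remainder continues in force under Section 5. Section 2, Section 4, and Section 5 remain in effect.

2, 4, 5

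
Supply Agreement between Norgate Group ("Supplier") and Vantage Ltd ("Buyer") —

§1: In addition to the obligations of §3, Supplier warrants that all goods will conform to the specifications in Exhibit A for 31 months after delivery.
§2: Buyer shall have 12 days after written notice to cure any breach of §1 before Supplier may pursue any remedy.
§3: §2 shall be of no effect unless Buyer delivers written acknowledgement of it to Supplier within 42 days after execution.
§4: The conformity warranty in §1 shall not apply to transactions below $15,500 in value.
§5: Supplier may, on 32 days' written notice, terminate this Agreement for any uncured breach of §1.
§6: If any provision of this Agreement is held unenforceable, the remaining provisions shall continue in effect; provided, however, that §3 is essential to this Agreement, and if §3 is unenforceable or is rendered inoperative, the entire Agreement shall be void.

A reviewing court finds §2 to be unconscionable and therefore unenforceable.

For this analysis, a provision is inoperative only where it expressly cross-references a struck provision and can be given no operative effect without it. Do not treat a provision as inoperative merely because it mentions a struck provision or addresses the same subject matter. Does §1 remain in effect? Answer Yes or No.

§2 is struck. The only function of §3 is the acknowledgement condition for §2, so it cannot stand once §2 is removed. §6 makes §3 an essential term, and §3 has been rendered inoperative by the cascade; under §6, the entire Agreement is therefore void. No provision of the Agreement survives. §1 is among the inoperative provisions, so the answer is no.

No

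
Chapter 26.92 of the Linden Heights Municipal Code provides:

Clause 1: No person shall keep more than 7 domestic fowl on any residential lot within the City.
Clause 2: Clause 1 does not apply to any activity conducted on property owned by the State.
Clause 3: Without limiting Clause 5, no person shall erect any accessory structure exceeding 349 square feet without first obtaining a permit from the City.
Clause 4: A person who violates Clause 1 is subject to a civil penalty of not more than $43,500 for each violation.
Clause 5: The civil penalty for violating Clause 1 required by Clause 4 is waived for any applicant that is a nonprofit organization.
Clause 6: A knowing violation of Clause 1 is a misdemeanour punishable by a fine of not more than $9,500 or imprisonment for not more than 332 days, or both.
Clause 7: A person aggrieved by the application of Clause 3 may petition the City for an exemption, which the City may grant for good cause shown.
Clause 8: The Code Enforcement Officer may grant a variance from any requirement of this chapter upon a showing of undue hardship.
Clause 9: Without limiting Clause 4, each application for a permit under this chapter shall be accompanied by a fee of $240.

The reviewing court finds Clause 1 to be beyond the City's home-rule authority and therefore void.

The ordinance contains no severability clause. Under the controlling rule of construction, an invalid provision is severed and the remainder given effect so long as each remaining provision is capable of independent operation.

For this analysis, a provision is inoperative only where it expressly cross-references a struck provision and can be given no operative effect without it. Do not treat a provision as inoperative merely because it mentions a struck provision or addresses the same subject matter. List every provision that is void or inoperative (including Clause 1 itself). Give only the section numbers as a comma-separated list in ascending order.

Clause 1 is struck. Clause 2 operates only by reference to Clause 1, so it falls with Clause 1. Clause 4 merely fixes the civil penalty for violating Clause 1; with Clause 1 gone it has nothing to operate on and falls away. The only function of Clause 6 is the criminal penalty for violating Clause 1, so it cannot stand once Clause 1 is removed. The whole of Clause 5 is the nonprofit waiver of the civil penalty for violating Clause 1, defined by reference to Clause 4, so Clause 5 cannot stand once Clause 4 is removed. Although Clause 9 refers to Clause 4, its operative terms do not depend on Clause 4, so it remains in effect. Clause 3 mentions Clause 5 but its own obligation stands independently of Clause 5, so Clause 3 is not affected. With no severability clause, the stated default rule severs what cannot stand and enforces each remaining provision that can operate on its own. That leaves Clause 3, Clause 7, Clause 8, and Clause 9 in effect.

1, 2, 4, 5, 6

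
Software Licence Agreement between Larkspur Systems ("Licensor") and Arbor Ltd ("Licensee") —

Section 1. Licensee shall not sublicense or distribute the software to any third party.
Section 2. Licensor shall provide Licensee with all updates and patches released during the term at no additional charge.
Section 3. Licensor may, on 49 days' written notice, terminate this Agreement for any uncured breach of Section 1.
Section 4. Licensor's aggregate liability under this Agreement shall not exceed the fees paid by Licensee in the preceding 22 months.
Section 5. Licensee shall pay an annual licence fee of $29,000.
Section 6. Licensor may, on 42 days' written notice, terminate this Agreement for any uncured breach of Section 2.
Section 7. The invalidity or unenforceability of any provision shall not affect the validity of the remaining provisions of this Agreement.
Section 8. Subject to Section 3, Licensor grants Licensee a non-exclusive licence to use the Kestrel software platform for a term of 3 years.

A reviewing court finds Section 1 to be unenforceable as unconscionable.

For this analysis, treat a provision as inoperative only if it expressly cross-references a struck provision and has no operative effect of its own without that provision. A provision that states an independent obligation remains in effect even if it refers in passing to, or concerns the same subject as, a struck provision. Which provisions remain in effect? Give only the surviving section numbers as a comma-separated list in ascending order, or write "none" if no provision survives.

Section 1 is struck. Section 3 has no operative effect of its own apart from Section 1 and is therefore inoperative. Although Section 8 refers to Section 3, its operative terms do not depend on Section 3, so it remains in effect. Under the severability clause in Section 7, the remaining provisions continue in force. That leaves Section 2, Section 4, Section 5, Section 6, Section 7, and Section 8 in effect.

2, 4, 5, 6, 7, 8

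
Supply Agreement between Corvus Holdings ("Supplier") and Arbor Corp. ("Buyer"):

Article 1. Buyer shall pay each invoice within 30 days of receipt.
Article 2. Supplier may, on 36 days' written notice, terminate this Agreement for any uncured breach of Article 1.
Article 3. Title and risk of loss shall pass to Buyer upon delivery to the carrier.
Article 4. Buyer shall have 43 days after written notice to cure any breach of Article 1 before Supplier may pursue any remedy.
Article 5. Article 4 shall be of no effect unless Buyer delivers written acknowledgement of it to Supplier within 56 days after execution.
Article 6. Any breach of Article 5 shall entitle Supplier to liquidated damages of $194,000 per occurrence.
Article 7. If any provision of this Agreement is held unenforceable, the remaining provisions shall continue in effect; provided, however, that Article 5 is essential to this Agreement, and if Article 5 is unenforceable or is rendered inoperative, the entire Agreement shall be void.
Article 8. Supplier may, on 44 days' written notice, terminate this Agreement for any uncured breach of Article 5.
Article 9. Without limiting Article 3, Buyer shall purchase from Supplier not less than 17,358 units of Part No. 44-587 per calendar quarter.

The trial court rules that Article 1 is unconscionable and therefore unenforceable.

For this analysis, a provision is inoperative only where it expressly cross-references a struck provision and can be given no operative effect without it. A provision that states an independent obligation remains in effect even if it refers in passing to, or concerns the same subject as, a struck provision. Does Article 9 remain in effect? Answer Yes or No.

No

Article 1 is struck. Article 2 has no operative effect of its own apart from Article 1 and is therefore inoperative. Article 4 merely fixes the cure period for breach of Article 1; with Article 1 gone it has nothing to operate on and falls away. The only function of Article 5 is the acknowledgement condition for Article 4, so it cannot stand once Article 4 is removed. Article 6 does nothing except set the liquidated-damages amount by reference to Article 5; with Article 5 gone it has no independent effect and is inoperative. Article 8 operates only by reference to Article 5, so it falls with Article 5. Article 7 makes Article 5 an essential term, and Article 5 has been rendered inoperative by the cascade; under Article 7, the entire Agreement is therefore void. No provision of the Agreement survives. Article 9 is among the inoperative provisions, so the answer is no.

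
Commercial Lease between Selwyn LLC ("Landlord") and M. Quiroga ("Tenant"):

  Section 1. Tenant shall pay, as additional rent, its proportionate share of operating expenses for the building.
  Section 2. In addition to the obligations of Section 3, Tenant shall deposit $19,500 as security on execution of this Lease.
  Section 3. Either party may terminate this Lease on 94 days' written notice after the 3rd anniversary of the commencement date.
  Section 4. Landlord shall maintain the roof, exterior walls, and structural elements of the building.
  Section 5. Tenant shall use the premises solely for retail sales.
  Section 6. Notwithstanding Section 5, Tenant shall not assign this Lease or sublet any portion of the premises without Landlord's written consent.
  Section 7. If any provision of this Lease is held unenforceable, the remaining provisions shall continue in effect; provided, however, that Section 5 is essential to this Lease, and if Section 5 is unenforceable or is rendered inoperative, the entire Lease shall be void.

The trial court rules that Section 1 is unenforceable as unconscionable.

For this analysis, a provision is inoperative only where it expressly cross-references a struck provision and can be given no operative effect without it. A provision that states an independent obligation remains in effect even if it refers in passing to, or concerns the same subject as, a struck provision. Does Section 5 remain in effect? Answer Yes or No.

Yes

Section 1 is struck. No other provision's operative terms depend on Section 1. Section 7 makes Section 5 an essential term, but Section 5 is unaffected, so the severability proviso in Section 7 preserves the remaining provisions. That leaves Section 2, Section 3, Section 4, Section 5, Section 6, and Section 7 in effect. Section 5 is among the surviving provisions, so the answer is yes.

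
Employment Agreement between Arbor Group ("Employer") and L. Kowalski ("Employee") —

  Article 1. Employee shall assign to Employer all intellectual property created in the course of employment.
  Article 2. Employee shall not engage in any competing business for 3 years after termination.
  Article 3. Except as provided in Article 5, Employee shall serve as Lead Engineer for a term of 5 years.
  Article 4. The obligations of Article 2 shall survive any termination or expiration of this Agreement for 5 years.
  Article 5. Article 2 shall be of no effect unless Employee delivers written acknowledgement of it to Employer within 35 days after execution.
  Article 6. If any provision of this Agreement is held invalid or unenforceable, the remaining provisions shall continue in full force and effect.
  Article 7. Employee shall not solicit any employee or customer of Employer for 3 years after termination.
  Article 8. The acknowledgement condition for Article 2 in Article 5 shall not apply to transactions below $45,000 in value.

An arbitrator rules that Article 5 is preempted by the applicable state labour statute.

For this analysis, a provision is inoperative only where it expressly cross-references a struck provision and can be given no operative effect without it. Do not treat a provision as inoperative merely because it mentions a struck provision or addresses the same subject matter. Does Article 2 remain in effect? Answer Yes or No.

Article 5 is struck. Article 8 has no operative effect of its own apart from Article 5 and is therefore inoperative. Although Article 3 refers to Article 5, its operative terms do not depend on Article 5, so it remains in effect. Article 6 is a severability clause and preserves every provision that can still be given independent effect. Article 1, Article 2, Article 3, Article 4, Article 6, and Article 7 remain in effect. Article 2 is among the surviving provisions, so the answer is yes.

Yes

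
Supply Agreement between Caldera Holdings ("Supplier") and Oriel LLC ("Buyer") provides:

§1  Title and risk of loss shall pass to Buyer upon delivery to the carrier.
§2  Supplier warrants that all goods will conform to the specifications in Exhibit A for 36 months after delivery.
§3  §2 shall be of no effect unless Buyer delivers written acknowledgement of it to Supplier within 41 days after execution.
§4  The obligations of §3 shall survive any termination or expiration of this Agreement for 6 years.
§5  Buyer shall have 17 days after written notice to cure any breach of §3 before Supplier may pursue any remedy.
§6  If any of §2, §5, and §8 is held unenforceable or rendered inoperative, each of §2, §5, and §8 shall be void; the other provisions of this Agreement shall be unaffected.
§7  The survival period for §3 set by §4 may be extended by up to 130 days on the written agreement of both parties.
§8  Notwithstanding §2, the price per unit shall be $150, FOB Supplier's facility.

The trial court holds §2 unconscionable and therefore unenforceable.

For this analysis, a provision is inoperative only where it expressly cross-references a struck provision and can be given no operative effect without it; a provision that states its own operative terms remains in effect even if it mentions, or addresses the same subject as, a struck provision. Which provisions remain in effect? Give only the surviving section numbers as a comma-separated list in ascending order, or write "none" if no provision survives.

§2 is struck. The only function of §3 is the acknowledgement condition for §2, so it cannot stand once §2 is removed. §4 has no operative effect of its own apart from §3 and is therefore inoperative. §5 has no operative effect of its own apart from §3 and is therefore inoperative. §7 has no operative effect of its own apart from §4 and is therefore inoperative. §6 declares §2, §5, and §8 mutually dependent; since one of them has fallen, all of them are of no effect. That brings down §8 as well. The remainder continues in force under §6. That leaves §1 and §6 in effect.

1, 6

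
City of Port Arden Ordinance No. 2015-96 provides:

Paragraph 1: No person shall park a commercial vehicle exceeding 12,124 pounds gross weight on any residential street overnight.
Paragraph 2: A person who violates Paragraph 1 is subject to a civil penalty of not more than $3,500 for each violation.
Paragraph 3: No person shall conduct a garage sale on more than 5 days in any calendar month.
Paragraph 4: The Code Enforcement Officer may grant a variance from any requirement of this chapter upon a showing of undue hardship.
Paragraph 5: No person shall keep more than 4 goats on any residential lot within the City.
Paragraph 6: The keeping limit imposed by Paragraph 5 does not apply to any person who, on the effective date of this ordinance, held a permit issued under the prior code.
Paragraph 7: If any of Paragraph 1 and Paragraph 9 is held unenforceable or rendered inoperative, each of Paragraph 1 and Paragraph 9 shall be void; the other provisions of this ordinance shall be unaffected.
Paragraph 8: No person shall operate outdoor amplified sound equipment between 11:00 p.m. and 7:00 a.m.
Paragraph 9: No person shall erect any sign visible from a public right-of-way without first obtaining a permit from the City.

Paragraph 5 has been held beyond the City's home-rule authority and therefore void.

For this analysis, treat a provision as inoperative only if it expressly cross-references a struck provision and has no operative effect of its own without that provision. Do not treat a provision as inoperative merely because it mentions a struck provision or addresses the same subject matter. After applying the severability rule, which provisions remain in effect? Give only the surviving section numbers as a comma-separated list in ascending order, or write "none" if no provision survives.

Paragraph 5 is struck. Paragraph 6 has no operative effect of its own apart from Paragraph 5 and is therefore inoperative. Paragraph 7 ties Paragraph 1 and Paragraph 9 together, but none of those is affected here; the remaining provisions continue in force under Paragraph 7. Paragraph 1, Paragraph 2, Paragraph 3, Paragraph 4, Paragraph 7, Paragraph 8, and Paragraph 9 remain in effect.

1, 2, 3, 4, 7, 8, 9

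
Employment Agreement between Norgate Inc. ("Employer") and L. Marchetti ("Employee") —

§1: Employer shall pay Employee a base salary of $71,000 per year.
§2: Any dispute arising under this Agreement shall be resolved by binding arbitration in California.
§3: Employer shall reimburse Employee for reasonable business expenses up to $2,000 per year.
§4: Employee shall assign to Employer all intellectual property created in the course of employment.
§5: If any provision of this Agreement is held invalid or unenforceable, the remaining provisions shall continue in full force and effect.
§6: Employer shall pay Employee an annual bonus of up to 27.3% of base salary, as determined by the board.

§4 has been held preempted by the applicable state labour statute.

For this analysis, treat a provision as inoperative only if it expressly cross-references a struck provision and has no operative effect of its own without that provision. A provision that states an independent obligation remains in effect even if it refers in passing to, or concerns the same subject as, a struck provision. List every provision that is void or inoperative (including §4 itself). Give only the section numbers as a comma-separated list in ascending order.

4

§4 is struck. Nothing else in the Agreement is defined by reference to §4. §5 is a severability clause and preserves every provision that can still be given independent effect. The provisions still in force are §1, §2, §3, §5, and §6.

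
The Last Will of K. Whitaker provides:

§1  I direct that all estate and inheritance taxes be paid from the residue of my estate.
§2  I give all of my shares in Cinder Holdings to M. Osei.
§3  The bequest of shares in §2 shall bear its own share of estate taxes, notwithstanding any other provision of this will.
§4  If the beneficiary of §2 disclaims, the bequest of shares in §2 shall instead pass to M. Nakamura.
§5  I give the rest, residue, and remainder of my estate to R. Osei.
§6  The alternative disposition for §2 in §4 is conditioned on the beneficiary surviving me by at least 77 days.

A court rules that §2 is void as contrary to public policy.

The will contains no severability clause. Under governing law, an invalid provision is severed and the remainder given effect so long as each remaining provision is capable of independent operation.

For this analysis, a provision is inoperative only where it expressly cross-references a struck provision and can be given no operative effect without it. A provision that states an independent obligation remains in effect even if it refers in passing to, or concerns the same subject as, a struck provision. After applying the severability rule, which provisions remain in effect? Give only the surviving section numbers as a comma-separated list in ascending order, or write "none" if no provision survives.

1, 5

§2 is struck. §3 merely fixes the tax charge on §2; with §2 gone it has nothing to operate on and falls away. The only function of §4 is the alternative disposition for §2, so it cannot stand once §2 is removed. §6 merely fixes the survivorship condition on §4; with §4 gone it has nothing to operate on and falls away. Under the stated default rule, only provisions that cannot operate independently fall away; the rest are enforced. §1 and §5 remain in effect.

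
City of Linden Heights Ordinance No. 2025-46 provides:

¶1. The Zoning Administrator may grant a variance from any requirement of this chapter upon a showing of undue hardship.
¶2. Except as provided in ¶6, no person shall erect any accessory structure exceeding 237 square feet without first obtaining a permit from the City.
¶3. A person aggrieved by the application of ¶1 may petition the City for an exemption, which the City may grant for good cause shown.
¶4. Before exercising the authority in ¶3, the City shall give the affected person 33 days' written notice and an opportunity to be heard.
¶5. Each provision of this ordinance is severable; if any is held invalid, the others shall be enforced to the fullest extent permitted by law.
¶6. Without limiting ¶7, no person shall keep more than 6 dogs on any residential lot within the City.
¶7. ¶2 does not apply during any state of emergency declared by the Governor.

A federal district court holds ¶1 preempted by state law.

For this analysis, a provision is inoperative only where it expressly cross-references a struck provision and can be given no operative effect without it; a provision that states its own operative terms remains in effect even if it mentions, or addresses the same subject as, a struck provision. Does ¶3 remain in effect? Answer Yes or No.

¶1 is struck. ¶3 operates only by reference to ¶1, so it falls with ¶1. ¶4 has no operative effect of its own apart from ¶3 and is therefore inoperative. Under the severability clause in ¶5, the remaining provisions continue in force. ¶2, ¶5, ¶6, and ¶7 remain in effect. ¶3 is among the inoperative provisions, so the answer is no.

No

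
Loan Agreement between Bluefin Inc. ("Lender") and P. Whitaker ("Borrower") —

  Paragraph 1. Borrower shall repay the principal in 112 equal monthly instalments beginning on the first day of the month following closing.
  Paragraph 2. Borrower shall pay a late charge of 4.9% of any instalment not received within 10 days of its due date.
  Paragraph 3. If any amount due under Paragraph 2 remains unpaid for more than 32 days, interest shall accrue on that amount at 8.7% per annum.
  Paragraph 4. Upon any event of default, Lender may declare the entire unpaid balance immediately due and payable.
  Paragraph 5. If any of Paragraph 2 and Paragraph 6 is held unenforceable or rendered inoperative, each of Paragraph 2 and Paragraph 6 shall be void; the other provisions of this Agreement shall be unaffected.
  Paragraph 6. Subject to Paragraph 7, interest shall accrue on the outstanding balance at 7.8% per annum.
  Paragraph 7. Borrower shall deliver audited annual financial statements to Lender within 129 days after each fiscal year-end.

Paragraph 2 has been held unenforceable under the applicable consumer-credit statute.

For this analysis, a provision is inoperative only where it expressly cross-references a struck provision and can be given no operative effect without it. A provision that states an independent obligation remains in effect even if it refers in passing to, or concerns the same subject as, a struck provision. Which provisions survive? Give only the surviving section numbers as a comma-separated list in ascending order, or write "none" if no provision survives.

Paragraph 2 is struck. The whole of Paragraph 3 is the default interest on the late charge, defined by reference to Paragraph 2, so Paragraph 3 cannot stand once Paragraph 2 is removed. Paragraph 5 declares Paragraph 2 and Paragraph 6 mutually dependent; since one of them has fallen, all of them are of no effect. That brings down Paragraph 6 as well. The remainder continues in force under Paragraph 5. The provisions still in force are Paragraph 1, Paragraph 4, Paragraph 5, and Paragraph 7.

1, 4, 5, 7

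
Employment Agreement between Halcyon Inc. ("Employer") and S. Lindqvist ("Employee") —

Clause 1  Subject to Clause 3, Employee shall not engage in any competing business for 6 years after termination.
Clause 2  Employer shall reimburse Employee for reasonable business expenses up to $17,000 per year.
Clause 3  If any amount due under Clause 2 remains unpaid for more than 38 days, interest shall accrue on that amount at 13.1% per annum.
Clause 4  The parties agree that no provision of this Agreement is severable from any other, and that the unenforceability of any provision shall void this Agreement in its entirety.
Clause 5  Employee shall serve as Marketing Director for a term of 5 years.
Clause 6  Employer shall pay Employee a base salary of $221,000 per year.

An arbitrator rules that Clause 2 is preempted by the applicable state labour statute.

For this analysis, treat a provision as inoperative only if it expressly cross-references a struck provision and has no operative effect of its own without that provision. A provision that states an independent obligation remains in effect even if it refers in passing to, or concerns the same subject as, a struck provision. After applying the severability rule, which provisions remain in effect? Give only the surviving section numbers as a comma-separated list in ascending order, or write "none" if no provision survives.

Clause 2 is struck. The whole of Clause 3 is the default interest on the expense-reimbursement cap, defined by reference to Clause 2, so Clause 3 cannot stand once Clause 2 is removed. Clause 4 provides that the Agreement is not severable, so the invalidity of any one provision voids the entire Agreement. No provision of the Agreement survives.

none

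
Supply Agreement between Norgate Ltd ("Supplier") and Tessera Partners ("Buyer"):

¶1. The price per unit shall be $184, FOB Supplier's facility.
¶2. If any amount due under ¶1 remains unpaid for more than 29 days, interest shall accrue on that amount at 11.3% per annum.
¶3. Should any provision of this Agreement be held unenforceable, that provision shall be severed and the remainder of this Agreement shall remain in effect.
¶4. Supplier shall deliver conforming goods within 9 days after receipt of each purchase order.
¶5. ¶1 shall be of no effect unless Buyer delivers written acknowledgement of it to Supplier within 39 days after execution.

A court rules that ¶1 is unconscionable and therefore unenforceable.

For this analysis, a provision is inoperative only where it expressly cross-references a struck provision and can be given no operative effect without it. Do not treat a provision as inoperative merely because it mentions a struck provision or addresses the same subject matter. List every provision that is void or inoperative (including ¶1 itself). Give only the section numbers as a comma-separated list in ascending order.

1, 2, 5

¶1 is struck. ¶2 has no operative effect of its own apart from ¶1 and is therefore inoperative. ¶5 operates only by reference to ¶1, so it falls with ¶1. Under the severability clause in ¶3, the remaining provisions continue in force. The provisions still in force are ¶3 and ¶4.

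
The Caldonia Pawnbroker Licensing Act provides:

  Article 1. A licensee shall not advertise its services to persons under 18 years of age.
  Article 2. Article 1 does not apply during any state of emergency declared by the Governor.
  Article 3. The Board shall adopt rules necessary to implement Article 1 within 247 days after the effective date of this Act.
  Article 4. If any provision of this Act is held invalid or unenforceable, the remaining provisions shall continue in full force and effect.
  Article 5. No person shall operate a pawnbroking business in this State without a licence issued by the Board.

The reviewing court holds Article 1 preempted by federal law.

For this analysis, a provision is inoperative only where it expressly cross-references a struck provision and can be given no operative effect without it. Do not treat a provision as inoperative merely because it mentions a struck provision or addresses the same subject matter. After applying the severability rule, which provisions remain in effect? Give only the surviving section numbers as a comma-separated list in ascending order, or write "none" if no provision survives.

Article 1 is struck. The only function of Article 2 is the emergency suspension of Article 1, so it cannot stand once Article 1 is removed. Article 3 merely fixes the rulemaking mandate for Article 1; with Article 1 gone it has nothing to operate on and falls away. Under the severability clause in Article 4, the remaining provisions continue in force. Article 4 and Article 5 remain in effect.

4, 5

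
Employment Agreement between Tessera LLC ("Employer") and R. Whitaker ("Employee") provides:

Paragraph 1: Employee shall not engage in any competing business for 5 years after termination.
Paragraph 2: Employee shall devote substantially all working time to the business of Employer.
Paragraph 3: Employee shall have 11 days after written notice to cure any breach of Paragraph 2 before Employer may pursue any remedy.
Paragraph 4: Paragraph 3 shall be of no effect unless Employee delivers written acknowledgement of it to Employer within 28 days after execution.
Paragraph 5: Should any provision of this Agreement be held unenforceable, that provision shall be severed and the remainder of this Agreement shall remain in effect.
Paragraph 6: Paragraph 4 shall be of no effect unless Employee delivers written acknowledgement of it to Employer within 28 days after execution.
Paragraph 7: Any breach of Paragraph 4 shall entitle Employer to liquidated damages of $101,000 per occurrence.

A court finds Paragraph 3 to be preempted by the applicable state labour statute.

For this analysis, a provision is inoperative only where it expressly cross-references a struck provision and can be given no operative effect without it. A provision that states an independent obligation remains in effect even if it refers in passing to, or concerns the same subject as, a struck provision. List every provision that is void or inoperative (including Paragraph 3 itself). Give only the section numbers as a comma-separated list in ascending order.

Paragraph 3 is struck. Paragraph 4 has no operative effect of its own apart from Paragraph 3 and is therefore inoperative. Paragraph 6 operates only by reference to Paragraph 4, so it falls with Paragraph 4. Paragraph 7 operates only by reference to Paragraph 4, so it falls with Paragraph 4. Under the severability clause in Paragraph 5, the remaining provisions continue in force. That leaves Paragraph 1, Paragraph 2, and Paragraph 5 in effect.

3, 4, 6, 7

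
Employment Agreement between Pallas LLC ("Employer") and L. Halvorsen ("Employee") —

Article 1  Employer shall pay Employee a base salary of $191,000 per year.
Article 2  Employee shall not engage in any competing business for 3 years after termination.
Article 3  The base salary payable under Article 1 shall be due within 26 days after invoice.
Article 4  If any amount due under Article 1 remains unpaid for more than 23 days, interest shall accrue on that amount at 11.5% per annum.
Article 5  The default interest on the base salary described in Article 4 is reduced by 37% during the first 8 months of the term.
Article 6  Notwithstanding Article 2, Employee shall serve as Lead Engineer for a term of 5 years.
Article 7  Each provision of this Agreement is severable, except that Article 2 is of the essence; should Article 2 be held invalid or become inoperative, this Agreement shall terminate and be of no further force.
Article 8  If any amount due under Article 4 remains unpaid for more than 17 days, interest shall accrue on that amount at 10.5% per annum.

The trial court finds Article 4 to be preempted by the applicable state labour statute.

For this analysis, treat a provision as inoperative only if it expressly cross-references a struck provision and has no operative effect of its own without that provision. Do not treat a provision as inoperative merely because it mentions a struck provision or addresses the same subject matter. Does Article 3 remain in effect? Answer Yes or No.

Yes

Article 4 is struck. Article 5 does nothing except set the introductory reduction to the default interest on the base salary by reference to Article 4; with Article 4 gone it has no independent effect and is inoperative. Article 8 has no operative effect of its own apart from Article 4 and is therefore inoperative. Article 7 makes Article 2 an essential term, but Article 2 is unaffected, so the severability proviso in Article 7 preserves the remaining provisions. That leaves Article 1, Article 2, Article 3, Article 6, and Article 7 in effect. Article 3 is among the surviving provisions, so the answer is yes.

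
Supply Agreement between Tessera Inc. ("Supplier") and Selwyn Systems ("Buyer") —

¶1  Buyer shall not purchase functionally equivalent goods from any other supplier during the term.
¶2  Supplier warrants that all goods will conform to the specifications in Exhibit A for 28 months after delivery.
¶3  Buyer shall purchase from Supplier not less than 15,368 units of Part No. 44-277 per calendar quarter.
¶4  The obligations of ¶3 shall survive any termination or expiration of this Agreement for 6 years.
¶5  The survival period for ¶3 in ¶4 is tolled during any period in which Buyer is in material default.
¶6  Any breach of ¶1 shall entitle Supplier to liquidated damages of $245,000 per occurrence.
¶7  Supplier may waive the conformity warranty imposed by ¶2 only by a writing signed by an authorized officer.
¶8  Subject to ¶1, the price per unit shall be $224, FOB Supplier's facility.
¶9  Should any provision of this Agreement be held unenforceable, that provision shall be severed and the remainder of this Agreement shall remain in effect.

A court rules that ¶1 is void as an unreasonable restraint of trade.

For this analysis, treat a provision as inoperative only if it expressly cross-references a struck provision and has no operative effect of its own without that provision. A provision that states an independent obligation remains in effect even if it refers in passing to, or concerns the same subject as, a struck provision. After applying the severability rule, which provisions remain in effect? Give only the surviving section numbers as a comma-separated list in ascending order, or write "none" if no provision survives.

2, 3, 4, 5, 7, 8, 9

¶1 is struck. ¶6 does nothing except set the liquidated-damages amount by reference to ¶1; with ¶1 gone it has no independent effect and is inoperative. ¶8 mentions ¶1 but its own obligation stands independently of ¶1, so ¶8 is not affected. ¶9 is a severability clause and preserves every provision that can still be given independent effect. The provisions still in force are ¶2, ¶3, ¶4, ¶5, ¶7, ¶8, and ¶9.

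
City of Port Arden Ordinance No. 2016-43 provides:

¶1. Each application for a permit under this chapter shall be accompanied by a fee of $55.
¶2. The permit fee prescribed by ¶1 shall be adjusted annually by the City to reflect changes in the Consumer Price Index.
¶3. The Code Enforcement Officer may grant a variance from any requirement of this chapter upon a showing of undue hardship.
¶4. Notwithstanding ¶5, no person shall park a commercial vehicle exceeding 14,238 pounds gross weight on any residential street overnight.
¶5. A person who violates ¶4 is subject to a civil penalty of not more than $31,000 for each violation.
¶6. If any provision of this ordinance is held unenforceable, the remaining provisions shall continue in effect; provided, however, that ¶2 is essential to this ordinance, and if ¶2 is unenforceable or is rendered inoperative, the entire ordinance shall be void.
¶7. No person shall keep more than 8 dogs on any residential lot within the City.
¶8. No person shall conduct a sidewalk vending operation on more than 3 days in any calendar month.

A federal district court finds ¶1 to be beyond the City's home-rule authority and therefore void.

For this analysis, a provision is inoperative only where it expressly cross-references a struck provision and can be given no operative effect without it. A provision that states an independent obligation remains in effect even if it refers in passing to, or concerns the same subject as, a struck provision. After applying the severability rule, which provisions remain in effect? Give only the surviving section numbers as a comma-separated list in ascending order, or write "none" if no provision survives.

¶1 is struck. ¶2 has no operative effect of its own apart from ¶1 and is therefore inoperative. ¶6 makes ¶2 an essential term, and ¶2 has been rendered inoperative by the cascade; under ¶6, the entire ordinance is therefore void. No provision of the ordinance survives.

none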